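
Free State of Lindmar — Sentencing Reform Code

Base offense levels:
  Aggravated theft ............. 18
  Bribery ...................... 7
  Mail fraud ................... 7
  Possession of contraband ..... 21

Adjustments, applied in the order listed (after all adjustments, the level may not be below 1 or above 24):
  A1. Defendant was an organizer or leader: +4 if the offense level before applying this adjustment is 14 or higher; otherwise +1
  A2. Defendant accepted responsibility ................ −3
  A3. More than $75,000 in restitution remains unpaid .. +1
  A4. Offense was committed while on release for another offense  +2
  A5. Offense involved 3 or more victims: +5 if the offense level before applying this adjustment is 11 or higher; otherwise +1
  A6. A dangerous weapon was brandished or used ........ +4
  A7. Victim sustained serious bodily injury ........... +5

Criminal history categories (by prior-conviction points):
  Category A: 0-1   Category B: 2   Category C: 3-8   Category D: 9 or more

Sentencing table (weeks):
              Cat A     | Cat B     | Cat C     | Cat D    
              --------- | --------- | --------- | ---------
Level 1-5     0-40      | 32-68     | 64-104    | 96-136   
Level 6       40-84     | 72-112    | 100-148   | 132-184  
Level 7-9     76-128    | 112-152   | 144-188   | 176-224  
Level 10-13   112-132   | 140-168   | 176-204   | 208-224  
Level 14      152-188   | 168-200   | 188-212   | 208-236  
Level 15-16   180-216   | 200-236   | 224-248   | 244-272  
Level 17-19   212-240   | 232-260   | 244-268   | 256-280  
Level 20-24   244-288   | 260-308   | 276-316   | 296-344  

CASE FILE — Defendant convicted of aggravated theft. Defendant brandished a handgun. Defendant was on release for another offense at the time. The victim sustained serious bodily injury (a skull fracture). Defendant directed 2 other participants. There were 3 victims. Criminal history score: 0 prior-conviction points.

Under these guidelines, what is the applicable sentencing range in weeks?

Base offense level for aggravated theft: 18.
A1 applies (level before this adjustment is 18 ≥ 14, so +4): 18 + 4 = 22.
A2 does not apply.
A4 applies: 22 + 2 = 24.
A5 applies (level before this adjustment is 24 ≥ 11, so +5): 24 + 5 = 29.
A6 applies: 29 + 4 = 33.
A7 applies: 33 + 5 = 38.
Level 38 exceeds the maximum of 24; capped at 24.
Final offense level: 24.
Criminal history: 0 prior points → Category A (0-1).
Level 24 falls in the 20-24 band.
Grid: Level 20-24 × Category A = 244-288 weeks.

244-288 weeks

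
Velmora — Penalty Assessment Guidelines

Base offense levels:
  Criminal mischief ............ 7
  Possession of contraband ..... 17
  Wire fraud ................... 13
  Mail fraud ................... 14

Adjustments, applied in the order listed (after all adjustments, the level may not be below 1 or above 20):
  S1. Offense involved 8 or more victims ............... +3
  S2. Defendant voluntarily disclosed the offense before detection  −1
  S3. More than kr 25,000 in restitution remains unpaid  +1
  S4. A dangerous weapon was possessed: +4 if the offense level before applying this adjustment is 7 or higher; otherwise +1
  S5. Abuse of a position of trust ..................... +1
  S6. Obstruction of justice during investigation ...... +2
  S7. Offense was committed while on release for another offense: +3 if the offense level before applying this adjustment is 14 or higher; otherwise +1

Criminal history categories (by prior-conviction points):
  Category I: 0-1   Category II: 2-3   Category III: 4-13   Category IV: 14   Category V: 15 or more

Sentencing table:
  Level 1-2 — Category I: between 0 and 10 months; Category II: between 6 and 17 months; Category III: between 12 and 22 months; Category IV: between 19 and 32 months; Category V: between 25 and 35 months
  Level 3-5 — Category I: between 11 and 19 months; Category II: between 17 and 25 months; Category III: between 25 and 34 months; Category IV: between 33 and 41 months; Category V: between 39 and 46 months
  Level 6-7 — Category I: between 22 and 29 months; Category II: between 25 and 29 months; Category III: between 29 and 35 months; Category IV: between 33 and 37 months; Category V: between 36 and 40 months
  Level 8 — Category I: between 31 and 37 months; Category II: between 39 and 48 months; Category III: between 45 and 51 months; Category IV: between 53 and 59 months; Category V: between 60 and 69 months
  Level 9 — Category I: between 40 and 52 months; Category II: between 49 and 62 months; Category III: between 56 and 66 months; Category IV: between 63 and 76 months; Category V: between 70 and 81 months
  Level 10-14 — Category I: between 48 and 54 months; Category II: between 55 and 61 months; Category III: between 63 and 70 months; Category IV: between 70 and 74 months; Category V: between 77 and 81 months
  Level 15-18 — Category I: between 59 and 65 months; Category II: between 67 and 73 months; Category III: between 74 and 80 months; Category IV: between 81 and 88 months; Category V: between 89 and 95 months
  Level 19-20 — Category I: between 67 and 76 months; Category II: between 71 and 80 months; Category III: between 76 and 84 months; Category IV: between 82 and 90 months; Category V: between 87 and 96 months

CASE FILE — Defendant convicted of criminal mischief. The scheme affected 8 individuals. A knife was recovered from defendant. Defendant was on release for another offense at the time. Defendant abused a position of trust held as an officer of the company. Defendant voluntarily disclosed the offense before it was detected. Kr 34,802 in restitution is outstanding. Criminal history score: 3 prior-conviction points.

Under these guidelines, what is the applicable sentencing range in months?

Base offense level for criminal mischief: 7.
S1 applies: 7 + 3 = 10.
S2 applies: 10 − 1 = 9.
S3 applies: 9 + 1 = 10.
S4 applies (level before this adjustment is 10 ≥ 7, so +4): 10 + 4 = 14.
S5 applies: 14 + 1 = 15.
S6 does not apply.
S7 applies (level before this adjustment is 15 ≥ 14, so +3): 15 + 3 = 18.
Final offense level: 18.
Criminal history: 3 prior points → Category II (2-3).
Level 18 falls in the 15-18 band.
Grid: Level 15-18 × Category II = 67-73 months.

67-73 months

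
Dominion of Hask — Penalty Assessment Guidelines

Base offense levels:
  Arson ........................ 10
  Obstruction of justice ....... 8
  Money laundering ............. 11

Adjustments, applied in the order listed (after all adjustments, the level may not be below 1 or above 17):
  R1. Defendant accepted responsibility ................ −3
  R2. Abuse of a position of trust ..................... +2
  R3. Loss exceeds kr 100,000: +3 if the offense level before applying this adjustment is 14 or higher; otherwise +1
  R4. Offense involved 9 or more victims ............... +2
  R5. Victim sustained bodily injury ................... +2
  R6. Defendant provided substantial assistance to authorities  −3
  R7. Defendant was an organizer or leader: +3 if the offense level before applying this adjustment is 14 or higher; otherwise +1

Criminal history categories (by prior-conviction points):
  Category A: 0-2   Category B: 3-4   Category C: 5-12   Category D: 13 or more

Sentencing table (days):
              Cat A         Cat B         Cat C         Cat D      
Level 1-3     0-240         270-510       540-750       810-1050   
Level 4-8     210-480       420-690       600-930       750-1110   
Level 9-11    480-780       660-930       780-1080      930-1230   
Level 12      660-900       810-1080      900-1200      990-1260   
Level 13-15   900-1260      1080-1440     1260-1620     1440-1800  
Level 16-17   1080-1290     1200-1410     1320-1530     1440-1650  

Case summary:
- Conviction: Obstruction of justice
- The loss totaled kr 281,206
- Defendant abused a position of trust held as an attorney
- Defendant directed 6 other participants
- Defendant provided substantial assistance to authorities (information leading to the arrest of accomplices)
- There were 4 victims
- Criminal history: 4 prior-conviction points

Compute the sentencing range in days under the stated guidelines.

Base offense level for obstruction of justice: 8.
R1 does not apply.
R2 applies: 8 + 2 = 10.
R3 applies (level before this adjustment is 10 < 14, so +1): 10 + 1 = 11.
R6 applies: 11 − 3 = 8.
R7 applies (level before this adjustment is 8 < 14, so +1): 8 + 1 = 9.
Final offense level: 9.
Criminal history: 4 prior points → Category B (3-4).
Level 9 falls in the 9-11 band.
Grid: Level 9-11 × Category B = 660-930 days.

660-930 days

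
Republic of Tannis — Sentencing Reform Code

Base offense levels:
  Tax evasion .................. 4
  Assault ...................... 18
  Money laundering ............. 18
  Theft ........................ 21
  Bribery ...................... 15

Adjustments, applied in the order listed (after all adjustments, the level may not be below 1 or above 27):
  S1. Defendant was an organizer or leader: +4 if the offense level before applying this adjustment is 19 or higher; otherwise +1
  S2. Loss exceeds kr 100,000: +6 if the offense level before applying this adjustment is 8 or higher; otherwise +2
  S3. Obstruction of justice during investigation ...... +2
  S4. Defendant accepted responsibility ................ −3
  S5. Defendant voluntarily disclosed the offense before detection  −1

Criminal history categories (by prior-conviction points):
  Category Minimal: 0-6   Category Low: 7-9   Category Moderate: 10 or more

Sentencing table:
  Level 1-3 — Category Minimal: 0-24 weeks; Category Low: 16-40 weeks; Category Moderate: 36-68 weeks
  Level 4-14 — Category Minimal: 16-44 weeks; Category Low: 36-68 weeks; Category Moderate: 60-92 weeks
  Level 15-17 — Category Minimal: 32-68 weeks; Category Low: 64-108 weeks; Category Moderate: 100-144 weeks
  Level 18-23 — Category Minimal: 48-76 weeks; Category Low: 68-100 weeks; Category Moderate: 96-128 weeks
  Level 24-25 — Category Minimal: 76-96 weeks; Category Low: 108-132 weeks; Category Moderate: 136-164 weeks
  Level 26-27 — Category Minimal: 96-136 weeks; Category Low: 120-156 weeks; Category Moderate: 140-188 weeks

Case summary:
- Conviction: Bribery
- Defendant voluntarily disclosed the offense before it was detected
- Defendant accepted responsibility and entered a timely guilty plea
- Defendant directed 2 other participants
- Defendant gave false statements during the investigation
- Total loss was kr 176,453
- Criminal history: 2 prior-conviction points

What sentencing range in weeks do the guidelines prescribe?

48-76 weeks

Base offense level for bribery: 15.
S1 applies (level before this adjustment is 15 < 19, so +1): 15 + 1 = 16.
S2 applies (level before this adjustment is 16 ≥ 8, so +6): 16 + 6 = 22.
S3 applies: 22 + 2 = 24.
S4 applies: 24 − 3 = 21.
S5 applies: 21 − 1 = 20.
Final offense level: 20.
Criminal history: 2 prior points → Category Minimal (0-6).
Level 20 falls in the 18-23 band.
Grid: Level 18-23 × Category Minimal = 48-76 weeks.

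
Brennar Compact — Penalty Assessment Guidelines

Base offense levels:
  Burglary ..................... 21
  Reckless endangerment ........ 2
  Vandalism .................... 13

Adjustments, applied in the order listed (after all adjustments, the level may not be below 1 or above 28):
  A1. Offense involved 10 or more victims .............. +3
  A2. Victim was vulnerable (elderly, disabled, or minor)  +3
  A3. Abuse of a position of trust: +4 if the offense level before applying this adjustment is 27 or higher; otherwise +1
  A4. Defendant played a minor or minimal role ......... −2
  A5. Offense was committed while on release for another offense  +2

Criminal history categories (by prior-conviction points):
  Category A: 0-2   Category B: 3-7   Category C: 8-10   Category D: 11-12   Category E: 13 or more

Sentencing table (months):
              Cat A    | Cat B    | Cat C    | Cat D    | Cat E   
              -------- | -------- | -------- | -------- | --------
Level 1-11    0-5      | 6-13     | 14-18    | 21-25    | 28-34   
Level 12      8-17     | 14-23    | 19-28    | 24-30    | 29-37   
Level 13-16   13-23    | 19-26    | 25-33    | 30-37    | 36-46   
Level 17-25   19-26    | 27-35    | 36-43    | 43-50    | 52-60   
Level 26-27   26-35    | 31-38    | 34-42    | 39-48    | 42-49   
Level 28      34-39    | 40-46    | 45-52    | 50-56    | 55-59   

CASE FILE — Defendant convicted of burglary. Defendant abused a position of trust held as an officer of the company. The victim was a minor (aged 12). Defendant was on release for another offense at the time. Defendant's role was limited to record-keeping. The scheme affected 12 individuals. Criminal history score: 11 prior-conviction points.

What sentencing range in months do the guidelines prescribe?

50-56 months

Base offense level for burglary: 21.
A1 applies: 21 + 3 = 24.
A2 applies: 24 + 3 = 27.
A3 applies (level before this adjustment is 27 ≥ 27, so +4): 27 + 4 = 31.
A4 applies: 31 − 2 = 29.
A5 applies: 29 + 2 = 31.
Level 31 exceeds the maximum of 28; capped at 28.
Final offense level: 28.
Criminal history: 11 prior points → Category D (11-12).
Level 28 falls in the 28 band.
Grid: Level 28 × Category D = 50-56 months.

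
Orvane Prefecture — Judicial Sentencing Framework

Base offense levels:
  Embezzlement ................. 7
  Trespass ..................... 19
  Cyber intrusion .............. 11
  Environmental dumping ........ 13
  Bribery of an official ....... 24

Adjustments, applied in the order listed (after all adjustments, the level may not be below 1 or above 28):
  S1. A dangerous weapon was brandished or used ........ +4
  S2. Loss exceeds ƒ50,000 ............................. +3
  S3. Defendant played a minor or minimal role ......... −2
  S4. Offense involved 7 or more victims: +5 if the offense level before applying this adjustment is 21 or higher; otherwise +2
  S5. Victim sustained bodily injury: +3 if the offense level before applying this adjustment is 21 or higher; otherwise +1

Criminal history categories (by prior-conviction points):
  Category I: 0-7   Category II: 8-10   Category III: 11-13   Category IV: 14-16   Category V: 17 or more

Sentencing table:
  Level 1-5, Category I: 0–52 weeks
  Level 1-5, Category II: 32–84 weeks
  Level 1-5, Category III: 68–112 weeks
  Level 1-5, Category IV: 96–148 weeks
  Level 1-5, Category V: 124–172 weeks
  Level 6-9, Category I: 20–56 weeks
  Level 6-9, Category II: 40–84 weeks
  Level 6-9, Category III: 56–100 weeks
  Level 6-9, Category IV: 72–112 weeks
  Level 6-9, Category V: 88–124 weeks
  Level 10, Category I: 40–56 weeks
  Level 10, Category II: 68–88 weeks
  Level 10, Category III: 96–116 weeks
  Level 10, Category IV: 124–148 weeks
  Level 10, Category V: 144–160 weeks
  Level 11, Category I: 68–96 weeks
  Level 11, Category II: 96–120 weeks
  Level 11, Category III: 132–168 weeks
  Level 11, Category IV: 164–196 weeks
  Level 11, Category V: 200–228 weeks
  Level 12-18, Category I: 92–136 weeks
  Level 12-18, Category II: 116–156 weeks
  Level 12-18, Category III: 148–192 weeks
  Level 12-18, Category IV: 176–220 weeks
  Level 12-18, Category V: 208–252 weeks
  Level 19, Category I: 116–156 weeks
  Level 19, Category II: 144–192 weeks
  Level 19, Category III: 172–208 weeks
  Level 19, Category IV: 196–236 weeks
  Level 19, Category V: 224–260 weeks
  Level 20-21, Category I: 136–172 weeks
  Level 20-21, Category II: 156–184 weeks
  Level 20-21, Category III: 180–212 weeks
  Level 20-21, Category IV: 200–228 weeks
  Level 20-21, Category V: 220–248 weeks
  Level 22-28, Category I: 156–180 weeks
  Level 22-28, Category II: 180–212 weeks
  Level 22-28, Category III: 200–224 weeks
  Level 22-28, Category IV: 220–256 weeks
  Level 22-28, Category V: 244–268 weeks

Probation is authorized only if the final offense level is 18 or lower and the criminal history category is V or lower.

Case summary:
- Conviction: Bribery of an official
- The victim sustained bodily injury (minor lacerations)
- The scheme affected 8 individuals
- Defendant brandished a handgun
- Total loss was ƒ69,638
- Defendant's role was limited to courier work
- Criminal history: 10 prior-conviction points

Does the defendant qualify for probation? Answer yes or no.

Base offense level for bribery of an official: 24.
S1 applies: 24 + 4 = 28.
S2 applies: 28 + 3 = 31.
S3 applies: 31 − 2 = 29.
S4 applies (level before this adjustment is 29 ≥ 21, so +5): 29 + 5 = 34.
S5 applies (level before this adjustment is 34 ≥ 21, so +3): 34 + 3 = 37.
Level 37 exceeds the maximum of 28; capped at 28.
Final offense level: 28.
Criminal history: 10 prior points → Category II (8-10).
Level 28 falls in the 22-28 band.
Grid: Level 22-28 × Category II = 180-212 weeks.
Probation check: level 28 > 18 and category II ≤ V → not eligible.

No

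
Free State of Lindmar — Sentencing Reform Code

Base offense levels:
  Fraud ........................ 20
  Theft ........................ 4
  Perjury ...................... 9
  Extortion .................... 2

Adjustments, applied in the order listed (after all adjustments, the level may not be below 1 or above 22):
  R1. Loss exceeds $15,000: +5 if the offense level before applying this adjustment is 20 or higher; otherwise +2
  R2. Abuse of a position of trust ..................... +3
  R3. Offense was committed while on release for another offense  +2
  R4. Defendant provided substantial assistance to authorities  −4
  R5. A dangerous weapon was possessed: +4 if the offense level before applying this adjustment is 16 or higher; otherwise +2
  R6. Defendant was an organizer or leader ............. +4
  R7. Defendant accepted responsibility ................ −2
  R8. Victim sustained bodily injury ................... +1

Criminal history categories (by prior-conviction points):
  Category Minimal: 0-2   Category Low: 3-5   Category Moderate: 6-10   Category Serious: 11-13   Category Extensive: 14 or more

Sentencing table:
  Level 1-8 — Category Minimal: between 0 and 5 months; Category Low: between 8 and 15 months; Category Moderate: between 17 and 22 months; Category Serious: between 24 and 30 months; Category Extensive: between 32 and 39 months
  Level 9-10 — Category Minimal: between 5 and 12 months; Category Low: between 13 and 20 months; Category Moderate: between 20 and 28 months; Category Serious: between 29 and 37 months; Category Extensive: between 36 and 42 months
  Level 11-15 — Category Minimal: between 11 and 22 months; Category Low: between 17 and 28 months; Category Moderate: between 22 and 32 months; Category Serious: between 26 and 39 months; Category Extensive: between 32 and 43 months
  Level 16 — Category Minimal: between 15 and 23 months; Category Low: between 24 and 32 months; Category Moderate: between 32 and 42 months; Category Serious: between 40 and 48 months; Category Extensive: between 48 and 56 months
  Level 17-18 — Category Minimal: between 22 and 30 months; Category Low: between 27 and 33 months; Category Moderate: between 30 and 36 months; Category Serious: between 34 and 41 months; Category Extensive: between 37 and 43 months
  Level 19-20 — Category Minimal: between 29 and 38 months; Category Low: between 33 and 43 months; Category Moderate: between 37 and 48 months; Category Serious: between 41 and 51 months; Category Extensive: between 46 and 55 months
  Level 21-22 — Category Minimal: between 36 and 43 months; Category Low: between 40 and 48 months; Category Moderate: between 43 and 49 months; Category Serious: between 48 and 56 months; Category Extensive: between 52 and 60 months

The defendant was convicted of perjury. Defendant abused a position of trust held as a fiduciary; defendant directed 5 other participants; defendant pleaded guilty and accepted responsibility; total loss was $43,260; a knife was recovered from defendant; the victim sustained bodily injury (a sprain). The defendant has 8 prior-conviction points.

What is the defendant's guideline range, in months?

Base offense level for perjury: 9.
R1 applies (level before this adjustment is 9 < 20, so +2): 9 + 2 = 11.
R2 applies: 11 + 3 = 14.
R5 applies (level before this adjustment is 14 < 16, so +2): 14 + 2 = 16.
R6 applies: 16 + 4 = 20.
R7 applies: 20 − 2 = 18.
R8 applies: 18 + 1 = 19.
Final offense level: 19.
Criminal history: 8 prior points → Category Moderate (6-10).
Level 19 falls in the 19-20 band.
Grid: Level 19-20 × Category Moderate = 37-48 months.

37-48 months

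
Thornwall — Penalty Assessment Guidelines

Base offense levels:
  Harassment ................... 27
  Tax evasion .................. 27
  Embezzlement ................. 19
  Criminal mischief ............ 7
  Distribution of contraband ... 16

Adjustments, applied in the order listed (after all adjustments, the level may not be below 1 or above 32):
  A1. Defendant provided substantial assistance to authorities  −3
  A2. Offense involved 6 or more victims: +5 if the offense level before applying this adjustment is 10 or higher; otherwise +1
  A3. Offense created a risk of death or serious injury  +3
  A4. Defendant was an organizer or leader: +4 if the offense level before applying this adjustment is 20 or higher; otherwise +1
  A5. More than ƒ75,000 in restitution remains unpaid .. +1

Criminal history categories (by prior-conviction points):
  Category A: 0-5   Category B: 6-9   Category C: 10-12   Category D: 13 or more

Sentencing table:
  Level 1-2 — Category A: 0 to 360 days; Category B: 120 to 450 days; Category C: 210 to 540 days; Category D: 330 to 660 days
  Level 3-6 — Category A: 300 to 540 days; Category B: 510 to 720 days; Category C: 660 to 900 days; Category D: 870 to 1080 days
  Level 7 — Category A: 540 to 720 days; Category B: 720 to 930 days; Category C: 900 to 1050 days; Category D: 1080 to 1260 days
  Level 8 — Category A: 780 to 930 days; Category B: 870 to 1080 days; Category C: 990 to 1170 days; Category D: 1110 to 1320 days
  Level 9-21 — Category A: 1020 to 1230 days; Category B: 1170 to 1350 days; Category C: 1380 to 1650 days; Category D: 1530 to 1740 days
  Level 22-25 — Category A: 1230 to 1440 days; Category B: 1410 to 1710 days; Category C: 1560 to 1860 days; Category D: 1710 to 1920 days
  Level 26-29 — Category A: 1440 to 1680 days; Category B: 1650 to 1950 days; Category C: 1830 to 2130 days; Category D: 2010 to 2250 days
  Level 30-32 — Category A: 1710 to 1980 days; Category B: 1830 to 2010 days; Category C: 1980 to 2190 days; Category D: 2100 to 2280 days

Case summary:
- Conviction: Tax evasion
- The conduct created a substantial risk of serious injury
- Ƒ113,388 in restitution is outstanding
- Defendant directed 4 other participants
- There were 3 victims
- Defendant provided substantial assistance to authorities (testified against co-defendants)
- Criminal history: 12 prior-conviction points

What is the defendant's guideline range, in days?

1980-2190 days

Base offense level for tax evasion: 27.
A1 applies: 27 − 3 = 24.
A2 does not apply.
A3 applies: 24 + 3 = 27.
A4 applies (level before this adjustment is 27 ≥ 20, so +4): 27 + 4 = 31.
A5 applies: 31 + 1 = 32.
Final offense level: 32.
Criminal history: 12 prior points → Category C (10-12).
Level 32 falls in the 30-32 band.
Grid: Level 30-32 × Category C = 1980-2190 days.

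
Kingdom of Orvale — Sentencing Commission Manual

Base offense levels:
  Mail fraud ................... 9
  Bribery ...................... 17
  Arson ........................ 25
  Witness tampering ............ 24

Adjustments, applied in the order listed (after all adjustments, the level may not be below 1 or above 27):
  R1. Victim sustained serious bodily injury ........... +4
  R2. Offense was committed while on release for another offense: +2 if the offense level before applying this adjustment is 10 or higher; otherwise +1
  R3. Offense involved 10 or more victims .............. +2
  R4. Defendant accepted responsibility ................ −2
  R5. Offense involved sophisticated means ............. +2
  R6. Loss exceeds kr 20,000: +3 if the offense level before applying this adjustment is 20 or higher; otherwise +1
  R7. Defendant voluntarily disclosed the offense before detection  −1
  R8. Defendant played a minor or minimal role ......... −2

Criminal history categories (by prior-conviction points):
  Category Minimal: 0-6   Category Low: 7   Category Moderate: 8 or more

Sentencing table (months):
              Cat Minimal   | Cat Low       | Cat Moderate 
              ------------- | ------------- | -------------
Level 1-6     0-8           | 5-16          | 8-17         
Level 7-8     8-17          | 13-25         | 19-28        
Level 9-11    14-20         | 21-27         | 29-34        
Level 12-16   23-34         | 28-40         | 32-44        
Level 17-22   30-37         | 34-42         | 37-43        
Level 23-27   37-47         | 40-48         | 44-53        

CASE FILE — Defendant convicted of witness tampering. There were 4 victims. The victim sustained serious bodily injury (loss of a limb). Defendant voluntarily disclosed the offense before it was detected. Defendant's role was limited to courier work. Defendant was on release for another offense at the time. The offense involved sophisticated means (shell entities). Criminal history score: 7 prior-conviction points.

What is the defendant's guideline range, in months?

40-48 months

Base offense level for witness tampering: 24.
R1 applies: 24 + 4 = 28.
R2 applies (level before this adjustment is 28 ≥ 10, so +2): 28 + 2 = 30.
R4 does not apply.
R5 applies: 30 + 2 = 32.
R6 does not apply.
R7 applies: 32 − 1 = 31.
R8 applies: 31 − 2 = 29.
Level 29 exceeds the maximum of 27; capped at 27.
Final offense level: 27.
Criminal history: 7 prior points → Category Low (7).
Level 27 falls in the 23-27 band.
Grid: Level 23-27 × Category Low = 40-48 months.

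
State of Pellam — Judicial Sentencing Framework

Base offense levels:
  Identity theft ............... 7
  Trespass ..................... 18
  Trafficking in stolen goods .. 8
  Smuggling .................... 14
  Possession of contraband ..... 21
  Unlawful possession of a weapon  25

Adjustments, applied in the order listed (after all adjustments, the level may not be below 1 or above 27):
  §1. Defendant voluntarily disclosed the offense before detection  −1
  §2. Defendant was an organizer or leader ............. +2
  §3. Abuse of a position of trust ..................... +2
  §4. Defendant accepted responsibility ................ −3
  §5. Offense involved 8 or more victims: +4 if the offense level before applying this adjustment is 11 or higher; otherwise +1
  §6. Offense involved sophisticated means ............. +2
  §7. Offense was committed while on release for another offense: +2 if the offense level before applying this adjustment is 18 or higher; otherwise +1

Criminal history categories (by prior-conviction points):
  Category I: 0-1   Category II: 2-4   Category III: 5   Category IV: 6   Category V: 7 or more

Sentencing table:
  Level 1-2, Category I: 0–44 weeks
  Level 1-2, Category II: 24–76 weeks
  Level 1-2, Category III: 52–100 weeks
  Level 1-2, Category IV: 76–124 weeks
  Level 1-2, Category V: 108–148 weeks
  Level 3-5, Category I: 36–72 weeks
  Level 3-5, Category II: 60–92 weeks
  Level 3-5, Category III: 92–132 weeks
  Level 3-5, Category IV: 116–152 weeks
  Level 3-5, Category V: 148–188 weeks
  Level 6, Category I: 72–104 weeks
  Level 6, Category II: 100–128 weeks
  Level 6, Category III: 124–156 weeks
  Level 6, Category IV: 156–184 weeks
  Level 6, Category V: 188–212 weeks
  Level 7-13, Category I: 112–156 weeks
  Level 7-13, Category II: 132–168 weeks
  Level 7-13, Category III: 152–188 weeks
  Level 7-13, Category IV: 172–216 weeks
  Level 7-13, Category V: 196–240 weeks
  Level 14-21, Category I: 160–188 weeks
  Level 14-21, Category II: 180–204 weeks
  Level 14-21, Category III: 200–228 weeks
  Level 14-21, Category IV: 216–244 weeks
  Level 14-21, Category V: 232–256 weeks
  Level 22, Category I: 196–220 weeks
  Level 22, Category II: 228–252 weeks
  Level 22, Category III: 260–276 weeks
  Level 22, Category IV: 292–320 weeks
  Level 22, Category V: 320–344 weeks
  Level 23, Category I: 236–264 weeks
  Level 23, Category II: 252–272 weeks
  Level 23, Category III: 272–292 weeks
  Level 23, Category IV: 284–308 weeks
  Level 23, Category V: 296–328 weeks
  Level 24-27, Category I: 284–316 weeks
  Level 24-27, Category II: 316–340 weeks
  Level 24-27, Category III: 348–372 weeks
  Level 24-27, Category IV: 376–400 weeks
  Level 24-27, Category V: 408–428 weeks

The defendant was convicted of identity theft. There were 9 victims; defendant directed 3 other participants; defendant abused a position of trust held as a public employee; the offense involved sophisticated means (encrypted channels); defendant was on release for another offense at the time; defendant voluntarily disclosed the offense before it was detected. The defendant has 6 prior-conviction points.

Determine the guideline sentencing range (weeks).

216-244 weeks

Base offense level for identity theft: 7.
§1 applies: 7 − 1 = 6.
§2 applies: 6 + 2 = 8.
§3 applies: 8 + 2 = 10.
§5 applies (level before this adjustment is 10 < 11, so +1): 10 + 1 = 11.
§6 applies: 11 + 2 = 13.
§7 applies (level before this adjustment is 13 < 18, so +1): 13 + 1 = 14.
Final offense level: 14.
Criminal history: 6 prior points → Category IV (6).
Level 14 falls in the 14-21 band.
Grid: Level 14-21 × Category IV = 216-244 weeks.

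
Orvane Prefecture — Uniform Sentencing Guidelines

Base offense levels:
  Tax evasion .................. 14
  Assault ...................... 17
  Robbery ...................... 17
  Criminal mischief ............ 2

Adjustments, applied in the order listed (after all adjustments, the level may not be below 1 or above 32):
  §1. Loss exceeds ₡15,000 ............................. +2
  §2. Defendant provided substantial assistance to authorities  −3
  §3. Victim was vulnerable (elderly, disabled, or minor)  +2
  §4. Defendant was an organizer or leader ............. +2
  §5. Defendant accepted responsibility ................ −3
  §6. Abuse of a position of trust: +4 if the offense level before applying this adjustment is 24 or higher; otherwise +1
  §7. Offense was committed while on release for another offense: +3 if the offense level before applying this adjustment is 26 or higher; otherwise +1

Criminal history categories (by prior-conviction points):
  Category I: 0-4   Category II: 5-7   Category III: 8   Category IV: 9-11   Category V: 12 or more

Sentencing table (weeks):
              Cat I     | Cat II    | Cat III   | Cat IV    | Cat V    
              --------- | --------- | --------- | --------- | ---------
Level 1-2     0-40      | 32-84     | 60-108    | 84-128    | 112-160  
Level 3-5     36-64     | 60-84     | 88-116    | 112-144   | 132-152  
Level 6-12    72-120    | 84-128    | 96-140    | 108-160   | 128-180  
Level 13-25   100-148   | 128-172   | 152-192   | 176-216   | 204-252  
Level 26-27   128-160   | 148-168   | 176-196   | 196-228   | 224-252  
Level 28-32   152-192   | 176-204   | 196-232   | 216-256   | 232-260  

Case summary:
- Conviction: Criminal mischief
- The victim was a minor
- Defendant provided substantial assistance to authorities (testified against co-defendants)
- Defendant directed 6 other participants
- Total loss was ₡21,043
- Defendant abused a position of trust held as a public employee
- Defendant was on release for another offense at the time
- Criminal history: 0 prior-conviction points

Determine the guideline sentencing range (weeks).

72-120 weeks

Base offense level for criminal mischief: 2.
§1 applies: 2 + 2 = 4.
§2 applies: 4 − 3 = 1.
§3 applies: 1 + 2 = 3.
§4 applies: 3 + 2 = 5.
§6 applies (level before this adjustment is 5 < 24, so +1): 5 + 1 = 6.
§7 applies (level before this adjustment is 6 < 26, so +1): 6 + 1 = 7.
Final offense level: 7.
Criminal history: 0 prior points → Category I (0-4).
Level 7 falls in the 6-12 band.
Grid: Level 6-12 × Category I = 72-120 weeks.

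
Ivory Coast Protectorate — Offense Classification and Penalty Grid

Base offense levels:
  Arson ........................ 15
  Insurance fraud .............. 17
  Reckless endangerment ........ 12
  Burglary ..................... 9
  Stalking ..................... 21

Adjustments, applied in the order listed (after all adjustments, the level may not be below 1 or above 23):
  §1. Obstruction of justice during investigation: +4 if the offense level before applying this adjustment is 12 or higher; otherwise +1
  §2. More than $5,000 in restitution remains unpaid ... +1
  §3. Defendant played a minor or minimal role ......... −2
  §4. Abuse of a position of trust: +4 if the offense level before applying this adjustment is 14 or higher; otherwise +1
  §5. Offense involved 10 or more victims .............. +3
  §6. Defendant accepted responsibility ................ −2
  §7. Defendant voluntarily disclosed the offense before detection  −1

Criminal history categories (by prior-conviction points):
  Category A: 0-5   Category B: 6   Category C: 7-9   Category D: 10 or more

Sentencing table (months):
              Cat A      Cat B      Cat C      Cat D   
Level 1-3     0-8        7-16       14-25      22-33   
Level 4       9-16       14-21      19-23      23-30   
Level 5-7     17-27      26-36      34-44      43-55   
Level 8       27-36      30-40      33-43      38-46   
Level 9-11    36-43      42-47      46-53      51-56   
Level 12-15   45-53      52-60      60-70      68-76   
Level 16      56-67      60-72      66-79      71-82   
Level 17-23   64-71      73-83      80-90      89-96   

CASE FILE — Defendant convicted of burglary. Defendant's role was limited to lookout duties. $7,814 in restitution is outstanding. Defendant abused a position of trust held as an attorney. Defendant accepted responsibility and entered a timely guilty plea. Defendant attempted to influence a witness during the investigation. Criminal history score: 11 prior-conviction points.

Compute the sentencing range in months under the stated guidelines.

Base offense level for burglary: 9.
§1 applies (level before this adjustment is 9 < 12, so +1): 9 + 1 = 10.
§2 applies: 10 + 1 = 11.
§3 applies: 11 − 2 = 9.
§4 applies (level before this adjustment is 9 < 14, so +1): 9 + 1 = 10.
§6 applies: 10 − 2 = 8.
§7 does not apply.
Final offense level: 8.
Criminal history: 11 prior points → Category D (10+).
Level 8 falls in the 8 band.
Grid: Level 8 × Category D = 38-46 months.

38-46 months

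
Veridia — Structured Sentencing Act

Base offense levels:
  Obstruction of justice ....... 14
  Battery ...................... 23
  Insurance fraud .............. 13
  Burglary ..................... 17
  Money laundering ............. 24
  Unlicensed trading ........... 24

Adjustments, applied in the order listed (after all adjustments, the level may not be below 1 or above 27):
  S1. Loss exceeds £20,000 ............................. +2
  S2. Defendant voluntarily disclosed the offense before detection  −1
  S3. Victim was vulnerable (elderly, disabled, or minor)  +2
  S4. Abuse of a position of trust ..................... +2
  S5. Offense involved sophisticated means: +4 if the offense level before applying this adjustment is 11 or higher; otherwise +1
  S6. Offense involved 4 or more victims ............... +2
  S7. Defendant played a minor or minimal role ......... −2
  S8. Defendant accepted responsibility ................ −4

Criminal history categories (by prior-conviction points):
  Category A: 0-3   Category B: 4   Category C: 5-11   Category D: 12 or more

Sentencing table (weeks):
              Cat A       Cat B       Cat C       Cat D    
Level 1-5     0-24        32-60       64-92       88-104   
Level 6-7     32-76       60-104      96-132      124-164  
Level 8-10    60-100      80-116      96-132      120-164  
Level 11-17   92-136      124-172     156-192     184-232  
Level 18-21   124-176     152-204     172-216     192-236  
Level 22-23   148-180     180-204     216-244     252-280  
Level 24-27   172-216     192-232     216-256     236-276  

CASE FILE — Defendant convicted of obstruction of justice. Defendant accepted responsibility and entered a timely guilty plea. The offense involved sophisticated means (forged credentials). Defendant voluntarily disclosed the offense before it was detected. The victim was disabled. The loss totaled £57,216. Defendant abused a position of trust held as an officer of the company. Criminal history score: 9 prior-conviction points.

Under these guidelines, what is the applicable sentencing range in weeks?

Base offense level for obstruction of justice: 14.
S1 applies: 14 + 2 = 16.
S2 applies: 16 − 1 = 15.
S3 applies: 15 + 2 = 17.
S4 applies: 17 + 2 = 19.
S5 applies (level before this adjustment is 19 ≥ 11, so +4): 19 + 4 = 23.
S7 does not apply.
S8 applies: 23 − 4 = 19.
Final offense level: 19.
Criminal history: 9 prior points → Category C (5-11).
Level 19 falls in the 18-21 band.
Grid: Level 18-21 × Category C = 172-216 weeks.

172-216 weeks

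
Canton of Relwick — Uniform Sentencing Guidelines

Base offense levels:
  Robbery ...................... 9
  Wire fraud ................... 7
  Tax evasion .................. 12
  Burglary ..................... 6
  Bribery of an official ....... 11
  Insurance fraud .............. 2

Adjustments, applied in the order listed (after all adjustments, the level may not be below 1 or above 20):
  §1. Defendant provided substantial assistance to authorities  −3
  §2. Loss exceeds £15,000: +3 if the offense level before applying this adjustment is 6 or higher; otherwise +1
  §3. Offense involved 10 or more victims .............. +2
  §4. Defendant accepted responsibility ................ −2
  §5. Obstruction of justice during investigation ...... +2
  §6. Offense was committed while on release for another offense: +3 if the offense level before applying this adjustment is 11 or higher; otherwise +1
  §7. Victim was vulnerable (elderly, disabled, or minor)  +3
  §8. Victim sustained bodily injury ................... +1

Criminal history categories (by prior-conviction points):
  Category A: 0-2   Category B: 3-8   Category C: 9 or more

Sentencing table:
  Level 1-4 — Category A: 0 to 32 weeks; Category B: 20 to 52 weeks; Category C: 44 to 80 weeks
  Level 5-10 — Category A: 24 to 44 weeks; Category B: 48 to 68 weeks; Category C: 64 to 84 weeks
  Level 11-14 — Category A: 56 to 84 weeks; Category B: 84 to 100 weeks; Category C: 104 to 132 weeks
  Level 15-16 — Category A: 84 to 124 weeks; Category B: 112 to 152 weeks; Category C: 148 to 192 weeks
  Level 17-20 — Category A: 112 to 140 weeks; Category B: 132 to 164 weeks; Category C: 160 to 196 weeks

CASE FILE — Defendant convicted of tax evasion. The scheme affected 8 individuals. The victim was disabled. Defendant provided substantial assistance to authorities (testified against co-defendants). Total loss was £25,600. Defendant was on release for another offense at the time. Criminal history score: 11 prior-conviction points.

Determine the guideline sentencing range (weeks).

Base offense level for tax evasion: 12.
§1 applies: 12 − 3 = 9.
§2 applies (level before this adjustment is 9 ≥ 6, so +3): 9 + 3 = 12.
§3 does not apply.
§6 applies (level before this adjustment is 12 ≥ 11, so +3): 12 + 3 = 15.
§7 applies: 15 + 3 = 18.
Final offense level: 18.
Criminal history: 11 prior points → Category C (9+).
Level 18 falls in the 17-20 band.
Grid: Level 17-20 × Category C = 160-196 weeks.

160-196 weeks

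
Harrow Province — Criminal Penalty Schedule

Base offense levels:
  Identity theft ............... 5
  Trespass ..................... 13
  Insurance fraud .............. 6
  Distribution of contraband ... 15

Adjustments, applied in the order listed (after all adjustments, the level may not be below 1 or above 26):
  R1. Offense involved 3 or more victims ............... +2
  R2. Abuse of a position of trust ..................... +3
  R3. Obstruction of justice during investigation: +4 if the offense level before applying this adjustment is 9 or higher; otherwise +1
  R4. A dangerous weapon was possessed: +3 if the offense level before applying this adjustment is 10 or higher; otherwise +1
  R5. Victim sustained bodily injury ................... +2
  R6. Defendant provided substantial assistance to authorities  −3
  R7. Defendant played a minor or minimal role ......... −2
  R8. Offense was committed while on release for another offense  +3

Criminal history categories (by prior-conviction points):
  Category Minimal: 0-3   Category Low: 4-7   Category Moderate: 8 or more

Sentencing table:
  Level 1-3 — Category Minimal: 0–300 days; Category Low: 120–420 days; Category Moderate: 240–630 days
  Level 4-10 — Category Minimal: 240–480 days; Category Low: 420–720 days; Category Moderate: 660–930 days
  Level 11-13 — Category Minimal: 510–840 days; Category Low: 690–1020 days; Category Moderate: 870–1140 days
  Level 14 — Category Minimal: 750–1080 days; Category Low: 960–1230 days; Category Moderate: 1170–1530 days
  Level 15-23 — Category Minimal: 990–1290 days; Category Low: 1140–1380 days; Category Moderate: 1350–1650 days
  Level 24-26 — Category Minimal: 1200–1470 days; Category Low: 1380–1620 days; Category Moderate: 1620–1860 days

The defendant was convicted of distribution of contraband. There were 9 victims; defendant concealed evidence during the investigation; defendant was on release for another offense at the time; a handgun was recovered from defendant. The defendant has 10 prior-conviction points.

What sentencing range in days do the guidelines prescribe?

1620-1860 days

Base offense level for distribution of contraband: 15.
R1 applies: 15 + 2 = 17.
R2 does not apply.
R3 applies (level before this adjustment is 17 ≥ 9, so +4): 17 + 4 = 21.
R4 applies (level before this adjustment is 21 ≥ 10, so +3): 21 + 3 = 24.
R6 does not apply.
R8 applies: 24 + 3 = 27.
Level 27 exceeds the maximum of 26; capped at 26.
Final offense level: 26.
Criminal history: 10 prior points → Category Moderate (8+).
Level 26 falls in the 24-26 band.
Grid: Level 24-26 × Category Moderate = 1620-1860 days.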